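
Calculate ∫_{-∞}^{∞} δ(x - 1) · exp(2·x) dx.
e^{2}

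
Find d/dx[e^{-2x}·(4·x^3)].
x^{2} \left(12 - 8 x\right) e^{- 2 x}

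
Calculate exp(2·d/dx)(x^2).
x^{2} + 4 x + 4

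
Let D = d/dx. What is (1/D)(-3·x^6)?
- \frac{3 x^{7}}{7}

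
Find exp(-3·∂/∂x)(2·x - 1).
2 x - 7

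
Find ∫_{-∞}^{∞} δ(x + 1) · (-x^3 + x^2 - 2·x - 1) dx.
3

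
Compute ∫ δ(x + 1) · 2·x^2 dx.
2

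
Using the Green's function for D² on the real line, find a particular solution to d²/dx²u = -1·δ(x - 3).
-\frac{|x - 3|}{2}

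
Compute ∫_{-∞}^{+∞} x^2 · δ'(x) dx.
0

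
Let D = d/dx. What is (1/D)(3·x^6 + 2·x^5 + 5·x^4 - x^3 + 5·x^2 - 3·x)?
\frac{3 x^{7}}{7} + \frac{x^{6}}{3} + x^{5} - \frac{x^{4}}{4} + \frac{5 x^{3}}{3} - \frac{3 x^{2}}{2}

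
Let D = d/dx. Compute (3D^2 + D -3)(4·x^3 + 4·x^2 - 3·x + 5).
- 12 x^{3} + 89 x + 6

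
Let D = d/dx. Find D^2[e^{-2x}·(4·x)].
16 \left(x - 1\right) e^{- 2 x}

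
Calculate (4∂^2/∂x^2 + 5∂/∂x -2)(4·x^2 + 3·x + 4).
- 8 x^{2} + 34 x + 39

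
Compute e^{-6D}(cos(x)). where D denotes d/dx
\cos{\left(x - 6 \right)}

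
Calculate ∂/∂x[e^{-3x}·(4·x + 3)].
\left(- 12 x - 5\right) e^{- 3 x}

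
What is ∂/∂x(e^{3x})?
3 e^{3 x}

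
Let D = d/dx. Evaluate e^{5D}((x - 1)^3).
x^{3} + 12 x^{2} + 48 x + 64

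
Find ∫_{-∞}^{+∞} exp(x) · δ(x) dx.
1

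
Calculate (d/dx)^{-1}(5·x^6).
\frac{5 x^{7}}{7}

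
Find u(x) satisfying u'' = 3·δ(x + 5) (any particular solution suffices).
\frac{3|x + 5|}{2}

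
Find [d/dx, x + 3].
1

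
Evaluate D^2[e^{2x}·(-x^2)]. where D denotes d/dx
\left(- 4 x^{2} - 8 x - 2\right) e^{2 x}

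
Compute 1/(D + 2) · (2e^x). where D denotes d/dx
\frac{2 e^{x}}{3}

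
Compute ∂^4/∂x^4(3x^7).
2520 x^{3}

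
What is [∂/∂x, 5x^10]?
50 x^{9}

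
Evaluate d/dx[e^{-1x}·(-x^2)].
x \left(x - 2\right) e^{- x}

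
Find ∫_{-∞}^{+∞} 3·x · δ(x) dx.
0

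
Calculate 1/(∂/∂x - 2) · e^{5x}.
\frac{e^{5 x}}{3}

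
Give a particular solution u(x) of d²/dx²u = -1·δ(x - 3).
-\frac{|x - 3|}{2}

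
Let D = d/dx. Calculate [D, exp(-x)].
- e^{- x}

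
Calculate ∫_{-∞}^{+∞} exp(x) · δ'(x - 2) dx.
- e^{2}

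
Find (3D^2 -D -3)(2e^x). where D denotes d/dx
- 2 e^{x}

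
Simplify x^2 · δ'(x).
0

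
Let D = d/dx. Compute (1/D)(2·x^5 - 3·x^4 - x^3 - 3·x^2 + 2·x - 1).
\frac{x^{6}}{3} - \frac{3 x^{5}}{5} - \frac{x^{4}}{4} - x^{3} + x^{2} - x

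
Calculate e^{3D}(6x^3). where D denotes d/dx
6 x^{3} + 54 x^{2} + 162 x + 162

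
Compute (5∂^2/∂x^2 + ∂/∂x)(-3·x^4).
12 x^{2} \left(- x - 15\right)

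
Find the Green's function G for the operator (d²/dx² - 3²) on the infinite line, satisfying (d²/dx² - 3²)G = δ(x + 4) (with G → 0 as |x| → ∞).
-\frac{e^{-3|x + 4|}}{6}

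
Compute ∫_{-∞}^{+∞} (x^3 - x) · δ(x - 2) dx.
6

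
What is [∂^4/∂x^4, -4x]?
-16\frac{d^{3}}{dx^{3}}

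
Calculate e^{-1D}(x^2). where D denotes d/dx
x^{2} - 2 x + 1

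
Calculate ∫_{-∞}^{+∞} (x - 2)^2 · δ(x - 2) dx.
0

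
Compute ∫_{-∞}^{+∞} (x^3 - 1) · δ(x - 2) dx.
7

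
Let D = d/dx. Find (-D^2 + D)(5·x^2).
10 x - 10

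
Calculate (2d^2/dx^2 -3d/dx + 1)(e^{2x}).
3 e^{2 x}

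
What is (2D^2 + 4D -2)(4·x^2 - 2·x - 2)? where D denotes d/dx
- 8 x^{2} + 36 x + 12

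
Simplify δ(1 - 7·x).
\frac{\delta(x - 1/7)}{7}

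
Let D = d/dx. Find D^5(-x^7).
- 2520 x^{2}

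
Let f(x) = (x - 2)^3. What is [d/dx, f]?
3 \left(x - 2\right)^{2}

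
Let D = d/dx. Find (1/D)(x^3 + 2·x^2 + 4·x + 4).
\frac{x^{4}}{4} + \frac{2 x^{3}}{3} + 2 x^{2} + 4 x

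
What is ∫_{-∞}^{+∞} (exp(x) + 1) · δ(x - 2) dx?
1 + e^{2}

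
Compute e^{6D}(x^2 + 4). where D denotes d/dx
x^{2} + 12 x + 40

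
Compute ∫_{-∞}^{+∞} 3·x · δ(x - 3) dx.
9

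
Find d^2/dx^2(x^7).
42 x^{5}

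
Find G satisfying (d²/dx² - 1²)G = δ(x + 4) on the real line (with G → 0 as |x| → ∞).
-\frac{e^{-|x + 4|}}{2}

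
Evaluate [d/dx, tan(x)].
\frac{1}{\cos^{2}{\left(x \right)}}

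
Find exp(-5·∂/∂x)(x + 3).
x - 2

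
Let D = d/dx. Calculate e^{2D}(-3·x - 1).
- 3 x - 7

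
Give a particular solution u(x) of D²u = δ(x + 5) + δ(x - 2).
\frac{|x + 5|}{2} + \frac{|x - 2|}{2}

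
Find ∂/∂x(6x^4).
24 x^{3}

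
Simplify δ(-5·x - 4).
\frac{\delta(x + 4/5)}{5}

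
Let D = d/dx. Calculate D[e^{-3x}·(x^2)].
x \left(2 - 3 x\right) e^{- 3 x}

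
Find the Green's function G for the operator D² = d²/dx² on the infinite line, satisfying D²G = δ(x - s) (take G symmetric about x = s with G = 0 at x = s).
\frac{|x - s|}{2}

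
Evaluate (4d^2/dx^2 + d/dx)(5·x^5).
25 x^{3} \left(x + 16\right)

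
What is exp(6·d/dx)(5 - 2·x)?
- 2 x - 7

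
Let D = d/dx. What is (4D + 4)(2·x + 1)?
8 x + 12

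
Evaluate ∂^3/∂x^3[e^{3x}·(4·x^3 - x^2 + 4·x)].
\left(108 x^{3} + 297 x^{2} + 270 x + 114\right) e^{3 x}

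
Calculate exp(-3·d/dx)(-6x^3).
- 6 x^{3} + 54 x^{2} - 162 x + 162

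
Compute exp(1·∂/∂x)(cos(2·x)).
\cos{\left(2 x + 2 \right)}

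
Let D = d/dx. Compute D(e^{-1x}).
- e^{- x}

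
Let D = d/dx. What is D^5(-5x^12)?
- 475200 x^{7}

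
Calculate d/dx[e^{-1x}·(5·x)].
5 \left(1 - x\right) e^{- x}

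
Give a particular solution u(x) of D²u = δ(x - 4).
\frac{|x - 4|}{2}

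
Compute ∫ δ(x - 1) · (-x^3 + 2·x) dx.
1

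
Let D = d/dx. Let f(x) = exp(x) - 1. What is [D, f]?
e^{x}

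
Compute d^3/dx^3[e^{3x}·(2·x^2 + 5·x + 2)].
\left(54 x^{2} + 243 x + 225\right) e^{3 x}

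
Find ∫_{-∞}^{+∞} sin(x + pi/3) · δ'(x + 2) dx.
- \sin{\left(\frac{\pi}{6} + 2 \right)}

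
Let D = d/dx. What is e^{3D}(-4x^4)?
- 4 x^{4} - 48 x^{3} - 216 x^{2} - 432 x - 324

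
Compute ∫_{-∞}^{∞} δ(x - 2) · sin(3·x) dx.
\sin{\left(6 \right)}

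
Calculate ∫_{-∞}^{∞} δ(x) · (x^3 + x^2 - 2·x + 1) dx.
1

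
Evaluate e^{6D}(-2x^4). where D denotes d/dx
- 2 x^{4} - 48 x^{3} - 432 x^{2} - 1728 x - 2592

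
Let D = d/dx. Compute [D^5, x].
5D^{4}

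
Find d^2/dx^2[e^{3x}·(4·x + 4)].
\left(36 x + 60\right) e^{3 x}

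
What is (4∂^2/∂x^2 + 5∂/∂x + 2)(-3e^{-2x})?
- 24 e^{- 2 x}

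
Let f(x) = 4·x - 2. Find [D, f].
4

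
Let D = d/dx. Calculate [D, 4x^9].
36 x^{8}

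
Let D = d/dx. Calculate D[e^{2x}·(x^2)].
2 x \left(x + 1\right) e^{2 x}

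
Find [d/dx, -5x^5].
- 25 x^{4}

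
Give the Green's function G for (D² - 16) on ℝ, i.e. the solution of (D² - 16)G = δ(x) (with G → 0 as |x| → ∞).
-\frac{e^{-4|x|}}{8}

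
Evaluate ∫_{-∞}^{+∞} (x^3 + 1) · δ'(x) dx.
0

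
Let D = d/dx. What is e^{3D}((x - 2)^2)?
x^{2} + 2 x + 1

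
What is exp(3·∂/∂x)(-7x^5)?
- 7 x^{5} - 105 x^{4} - 630 x^{3} - 1890 x^{2} - 2835 x - 1701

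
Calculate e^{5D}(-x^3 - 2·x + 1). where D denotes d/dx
- x^{3} - 15 x^{2} - 77 x - 134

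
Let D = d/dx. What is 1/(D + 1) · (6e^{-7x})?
- e^{- 7 x}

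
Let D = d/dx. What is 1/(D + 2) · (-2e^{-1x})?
- 2 e^{- x}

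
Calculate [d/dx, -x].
-1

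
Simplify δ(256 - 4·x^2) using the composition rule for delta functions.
\frac{\delta(x - 8) + \delta(x + 8)}{64}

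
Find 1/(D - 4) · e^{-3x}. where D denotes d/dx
- \frac{e^{- 3 x}}{7}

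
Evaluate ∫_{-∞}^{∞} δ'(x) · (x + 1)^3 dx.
-3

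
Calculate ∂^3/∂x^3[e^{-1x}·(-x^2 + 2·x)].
\left(x^{2} - 8 x + 12\right) e^{- x}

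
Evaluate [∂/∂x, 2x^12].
24 x^{11}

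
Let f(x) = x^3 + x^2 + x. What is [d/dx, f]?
3 x^{2} + 2 x + 1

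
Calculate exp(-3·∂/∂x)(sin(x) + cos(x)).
\sqrt{2} \cos{\left(- x + \frac{\pi}{4} + 3 \right)}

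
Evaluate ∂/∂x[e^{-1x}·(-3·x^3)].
3 x^{2} \left(x - 3\right) e^{- x}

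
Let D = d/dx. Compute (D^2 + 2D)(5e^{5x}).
175 e^{5 x}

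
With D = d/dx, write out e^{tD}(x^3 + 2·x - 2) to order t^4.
t^{3} + 3 t^{2} x + t \left(3 x^{2} + 2\right) + x^{3} + 2 x - 2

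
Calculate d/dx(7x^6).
42 x^{5}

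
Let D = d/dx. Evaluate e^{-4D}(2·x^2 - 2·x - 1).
2 x^{2} - 18 x + 39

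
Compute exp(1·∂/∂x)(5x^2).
5 x^{2} + 10 x + 5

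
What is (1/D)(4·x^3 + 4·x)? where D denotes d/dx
x^{4} + 2 x^{2}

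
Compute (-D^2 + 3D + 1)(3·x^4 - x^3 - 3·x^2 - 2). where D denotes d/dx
3 x^{4} + 35 x^{3} - 48 x^{2} - 12 x + 4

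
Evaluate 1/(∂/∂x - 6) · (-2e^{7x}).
- 2 e^{7 x}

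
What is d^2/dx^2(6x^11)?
660 x^{9}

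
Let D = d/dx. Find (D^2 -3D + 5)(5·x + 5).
25 x + 10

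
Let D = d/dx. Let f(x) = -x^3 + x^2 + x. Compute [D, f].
- 3 x^{2} + 2 x + 1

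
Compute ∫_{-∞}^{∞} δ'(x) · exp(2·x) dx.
-2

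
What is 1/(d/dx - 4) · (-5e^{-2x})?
\frac{5 e^{- 2 x}}{6}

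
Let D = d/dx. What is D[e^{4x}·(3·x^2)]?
6 x \left(2 x + 1\right) e^{4 x}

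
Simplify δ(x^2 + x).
\frac{\delta(x + 1) + \delta(x)}{1}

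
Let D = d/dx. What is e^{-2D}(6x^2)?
6 x^{2} - 24 x + 24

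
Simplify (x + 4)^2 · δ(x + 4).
0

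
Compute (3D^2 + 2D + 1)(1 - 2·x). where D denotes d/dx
- 2 x - 3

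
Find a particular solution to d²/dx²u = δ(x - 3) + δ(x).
\frac{|x - 3|}{2} + \frac{|x|}{2}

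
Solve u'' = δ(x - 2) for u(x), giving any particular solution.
\frac{|x - 2|}{2}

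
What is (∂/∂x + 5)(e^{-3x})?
2 e^{- 3 x}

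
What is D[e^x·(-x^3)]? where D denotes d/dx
x^{2} \left(- x - 3\right) e^{x}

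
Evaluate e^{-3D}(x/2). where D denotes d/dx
\frac{x}{2} - \frac{3}{2}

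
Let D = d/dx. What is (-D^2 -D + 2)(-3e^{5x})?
84 e^{5 x}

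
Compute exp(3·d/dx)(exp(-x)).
e^{- x - 3}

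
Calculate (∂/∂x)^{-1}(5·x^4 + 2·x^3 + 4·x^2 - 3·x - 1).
x^{5} + \frac{x^{4}}{2} + \frac{4 x^{3}}{3} - \frac{3 x^{2}}{2} - x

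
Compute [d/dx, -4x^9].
- 36 x^{8}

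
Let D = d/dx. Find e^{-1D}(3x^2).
3 x^{2} - 6 x + 3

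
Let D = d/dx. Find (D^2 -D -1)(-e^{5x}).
- 19 e^{5 x}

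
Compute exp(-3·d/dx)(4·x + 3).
4 x - 9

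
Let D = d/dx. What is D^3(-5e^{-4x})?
320 e^{- 4 x}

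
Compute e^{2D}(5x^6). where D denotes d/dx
5 x^{6} + 60 x^{5} + 300 x^{4} + 800 x^{3} + 1200 x^{2} + 960 x + 320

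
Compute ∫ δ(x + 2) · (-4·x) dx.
8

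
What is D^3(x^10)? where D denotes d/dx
720 x^{7}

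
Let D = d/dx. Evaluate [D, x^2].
2 x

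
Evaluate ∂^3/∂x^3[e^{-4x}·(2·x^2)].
16 \left(- 8 x^{2} + 12 x - 3\right) e^{- 4 x}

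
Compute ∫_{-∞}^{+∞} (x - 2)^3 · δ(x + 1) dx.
-27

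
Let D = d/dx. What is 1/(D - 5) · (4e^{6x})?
4 e^{6 x}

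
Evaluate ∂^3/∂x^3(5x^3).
30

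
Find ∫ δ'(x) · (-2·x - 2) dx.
2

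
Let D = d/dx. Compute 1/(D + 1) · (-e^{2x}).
- \frac{e^{2 x}}{3}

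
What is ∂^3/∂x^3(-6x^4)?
- 144 x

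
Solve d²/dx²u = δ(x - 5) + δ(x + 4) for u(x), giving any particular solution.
\frac{|x - 5|}{2} + \frac{|x + 4|}{2}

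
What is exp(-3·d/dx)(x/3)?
\frac{x}{3} - 1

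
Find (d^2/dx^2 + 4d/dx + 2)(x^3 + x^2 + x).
2 x^{3} + 14 x^{2} + 16 x + 6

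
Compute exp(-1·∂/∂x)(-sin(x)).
- \sin{\left(x - 1 \right)}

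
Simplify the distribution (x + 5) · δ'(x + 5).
-\delta(x + 5)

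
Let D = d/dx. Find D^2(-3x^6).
- 90 x^{4}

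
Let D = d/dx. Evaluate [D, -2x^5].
- 10 x^{4}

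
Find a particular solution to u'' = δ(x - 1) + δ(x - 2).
\frac{|x - 1|}{2} + \frac{|x - 2|}{2}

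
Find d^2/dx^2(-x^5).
- 20 x^{3}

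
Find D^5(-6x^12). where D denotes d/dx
- 570240 x^{7}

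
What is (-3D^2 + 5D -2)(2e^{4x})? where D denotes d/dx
- 60 e^{4 x}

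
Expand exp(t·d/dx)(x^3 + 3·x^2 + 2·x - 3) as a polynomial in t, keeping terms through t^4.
t^{3} + 3 t^{2} \left(x + 1\right) + t \left(3 x^{2} + 6 x + 2\right) + x^{3} + 3 x^{2} + 2 x - 3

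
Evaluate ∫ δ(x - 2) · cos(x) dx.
\cos{\left(2 \right)}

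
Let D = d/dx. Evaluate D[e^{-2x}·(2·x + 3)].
4 \left(- x - 1\right) e^{- 2 x}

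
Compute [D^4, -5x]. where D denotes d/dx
-20D^{3}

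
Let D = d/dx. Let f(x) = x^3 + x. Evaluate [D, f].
3 x^{2} + 1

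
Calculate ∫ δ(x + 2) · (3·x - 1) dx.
-7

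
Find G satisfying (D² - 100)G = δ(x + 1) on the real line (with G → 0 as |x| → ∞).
-\frac{e^{-10|x + 1|}}{20}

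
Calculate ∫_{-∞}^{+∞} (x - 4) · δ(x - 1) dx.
-3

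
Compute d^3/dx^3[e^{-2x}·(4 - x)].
4 \left(2 x - 11\right) e^{- 2 x}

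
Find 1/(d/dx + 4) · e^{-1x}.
\frac{e^{- x}}{3}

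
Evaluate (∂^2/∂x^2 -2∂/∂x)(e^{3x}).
3 e^{3 x}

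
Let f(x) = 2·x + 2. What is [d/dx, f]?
2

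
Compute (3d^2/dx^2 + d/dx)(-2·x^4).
8 x^{2} \left(- x - 9\right)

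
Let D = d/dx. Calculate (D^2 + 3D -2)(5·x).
15 - 10 x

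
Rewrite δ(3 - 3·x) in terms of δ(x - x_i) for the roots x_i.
\frac{\delta(x - 1)}{3}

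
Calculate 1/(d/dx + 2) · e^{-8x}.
- \frac{e^{- 8 x}}{6}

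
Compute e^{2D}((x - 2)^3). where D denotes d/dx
x^{3}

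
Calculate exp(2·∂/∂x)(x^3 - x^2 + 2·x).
x^{3} + 5 x^{2} + 10 x + 8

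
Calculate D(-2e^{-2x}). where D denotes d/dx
4 e^{- 2 x}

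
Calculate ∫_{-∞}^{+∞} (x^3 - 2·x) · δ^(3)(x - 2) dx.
-6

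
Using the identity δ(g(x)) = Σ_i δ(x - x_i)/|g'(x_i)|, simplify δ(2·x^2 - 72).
\frac{\delta(x - 6) + \delta(x + 6)}{24}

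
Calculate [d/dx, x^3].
3 x^{2}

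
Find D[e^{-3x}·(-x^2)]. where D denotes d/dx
x \left(3 x - 2\right) e^{- 3 x}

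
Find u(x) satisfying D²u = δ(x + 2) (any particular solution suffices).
\frac{|x + 2|}{2}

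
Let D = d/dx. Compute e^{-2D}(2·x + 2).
2 x - 2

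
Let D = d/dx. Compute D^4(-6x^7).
- 5040 x^{3}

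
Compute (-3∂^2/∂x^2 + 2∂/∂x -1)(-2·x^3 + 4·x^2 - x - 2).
2 x^{3} - 16 x^{2} + 53 x - 24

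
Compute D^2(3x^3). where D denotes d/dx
18 x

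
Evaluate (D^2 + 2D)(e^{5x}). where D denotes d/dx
35 e^{5 x}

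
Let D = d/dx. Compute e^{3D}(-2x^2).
- 2 x^{2} - 12 x - 18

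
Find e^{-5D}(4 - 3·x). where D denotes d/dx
19 - 3 x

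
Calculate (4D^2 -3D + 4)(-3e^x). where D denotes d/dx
- 15 e^{x}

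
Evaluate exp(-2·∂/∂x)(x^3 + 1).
x^{3} - 6 x^{2} + 12 x - 7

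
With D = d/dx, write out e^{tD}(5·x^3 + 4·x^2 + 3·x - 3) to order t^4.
5 t^{3} + t^{2} \left(15 x + 4\right) + t \left(15 x^{2} + 8 x + 3\right) + 5 x^{3} + 4 x^{2} + 3 x - 3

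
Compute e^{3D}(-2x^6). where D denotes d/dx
- 2 x^{6} - 36 x^{5} - 270 x^{4} - 1080 x^{3} - 2430 x^{2} - 2916 x - 1458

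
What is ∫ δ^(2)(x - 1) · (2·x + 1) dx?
0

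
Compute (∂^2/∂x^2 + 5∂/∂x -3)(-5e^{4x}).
- 165 e^{4 x}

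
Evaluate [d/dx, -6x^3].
- 18 x^{2}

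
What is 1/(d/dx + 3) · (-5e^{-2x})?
- 5 e^{- 2 x}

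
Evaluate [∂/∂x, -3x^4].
- 12 x^{3}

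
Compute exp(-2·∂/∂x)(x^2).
x^{2} - 4 x + 4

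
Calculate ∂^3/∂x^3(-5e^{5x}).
- 625 e^{5 x}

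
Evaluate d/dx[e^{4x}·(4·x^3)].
x^{2} \left(16 x + 12\right) e^{4 x}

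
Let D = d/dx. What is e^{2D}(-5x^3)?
- 5 x^{3} - 30 x^{2} - 60 x - 40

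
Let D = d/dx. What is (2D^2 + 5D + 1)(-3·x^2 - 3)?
- 3 x^{2} - 30 x - 15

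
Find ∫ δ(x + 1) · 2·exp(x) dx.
\frac{2}{e}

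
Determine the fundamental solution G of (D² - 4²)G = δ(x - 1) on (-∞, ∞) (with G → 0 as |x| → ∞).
-\frac{e^{-4|x - 1|}}{8}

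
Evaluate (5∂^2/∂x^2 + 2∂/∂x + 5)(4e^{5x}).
560 e^{5 x}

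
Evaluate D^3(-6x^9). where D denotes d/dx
- 3024 x^{6}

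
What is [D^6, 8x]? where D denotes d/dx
48D^{5}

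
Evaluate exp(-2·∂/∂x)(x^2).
x^{2} - 4 x + 4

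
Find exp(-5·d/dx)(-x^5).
- x^{5} + 25 x^{4} - 250 x^{3} + 1250 x^{2} - 3125 x + 3125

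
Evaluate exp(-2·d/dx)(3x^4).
3 x^{4} - 24 x^{3} + 72 x^{2} - 96 x + 48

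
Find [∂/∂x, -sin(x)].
- \cos{\left(x \right)}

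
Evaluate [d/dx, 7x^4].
28 x^{3}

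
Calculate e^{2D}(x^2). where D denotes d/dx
x^{2} + 4 x + 4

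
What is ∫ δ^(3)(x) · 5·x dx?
0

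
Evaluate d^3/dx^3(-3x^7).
- 630 x^{4}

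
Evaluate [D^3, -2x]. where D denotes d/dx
-6D^{2}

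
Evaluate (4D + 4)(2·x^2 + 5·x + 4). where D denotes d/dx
8 x^{2} + 36 x + 36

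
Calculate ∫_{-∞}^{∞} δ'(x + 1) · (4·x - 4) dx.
-4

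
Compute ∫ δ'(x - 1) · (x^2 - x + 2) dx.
-1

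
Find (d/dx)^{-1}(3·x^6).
\frac{3 x^{7}}{7}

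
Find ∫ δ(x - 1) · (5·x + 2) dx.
7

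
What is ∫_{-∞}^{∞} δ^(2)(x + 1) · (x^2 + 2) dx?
2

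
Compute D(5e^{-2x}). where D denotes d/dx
- 10 e^{- 2 x}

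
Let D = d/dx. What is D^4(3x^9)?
9072 x^{5}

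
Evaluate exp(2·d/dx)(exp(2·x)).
e^{2 x + 4}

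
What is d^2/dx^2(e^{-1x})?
e^{- x}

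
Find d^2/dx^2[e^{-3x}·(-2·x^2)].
2 \left(- 9 x^{2} + 12 x - 2\right) e^{- 3 x}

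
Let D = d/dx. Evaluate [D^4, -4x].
-16D^{3}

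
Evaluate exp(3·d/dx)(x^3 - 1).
x^{3} + 9 x^{2} + 27 x + 26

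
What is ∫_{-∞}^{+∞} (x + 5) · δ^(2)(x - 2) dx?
0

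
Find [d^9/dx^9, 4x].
36\frac{d^{8}}{dx^{8}}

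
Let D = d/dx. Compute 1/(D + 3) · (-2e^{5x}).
- \frac{e^{5 x}}{4}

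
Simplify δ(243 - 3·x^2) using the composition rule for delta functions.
\frac{\delta(x - 9) + \delta(x + 9)}{54}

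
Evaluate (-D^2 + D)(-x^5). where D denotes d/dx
5 x^{3} \left(4 - x\right)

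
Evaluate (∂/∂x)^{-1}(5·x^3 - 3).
\frac{5 x^{4}}{4} - 3 x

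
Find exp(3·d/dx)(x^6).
x^{6} + 18 x^{5} + 135 x^{4} + 540 x^{3} + 1215 x^{2} + 1458 x + 729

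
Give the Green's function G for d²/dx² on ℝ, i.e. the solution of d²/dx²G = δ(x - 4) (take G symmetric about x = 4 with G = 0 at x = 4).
\frac{|x - 4|}{2}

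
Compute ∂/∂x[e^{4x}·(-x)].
\left(- 4 x - 1\right) e^{4 x}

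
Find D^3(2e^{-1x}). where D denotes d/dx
- 2 e^{- x}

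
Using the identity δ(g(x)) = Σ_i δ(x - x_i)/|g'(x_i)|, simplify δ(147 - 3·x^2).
\frac{\delta(x - 7) + \delta(x + 7)}{42}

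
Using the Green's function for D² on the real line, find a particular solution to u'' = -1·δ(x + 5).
-\frac{|x + 5|}{2}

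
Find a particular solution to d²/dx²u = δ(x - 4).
\frac{|x - 4|}{2}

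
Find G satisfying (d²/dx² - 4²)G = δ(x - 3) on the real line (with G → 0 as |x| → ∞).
-\frac{e^{-4|x - 3|}}{8}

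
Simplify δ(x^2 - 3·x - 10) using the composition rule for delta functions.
\frac{\delta(x - 5) + \delta(x + 2)}{7}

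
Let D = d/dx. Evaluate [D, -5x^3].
- 15 x^{2}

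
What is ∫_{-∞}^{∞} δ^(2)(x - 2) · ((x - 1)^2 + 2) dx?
2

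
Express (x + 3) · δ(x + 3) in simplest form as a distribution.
0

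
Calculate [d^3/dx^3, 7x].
21\frac{d^{2}}{dx^{2}}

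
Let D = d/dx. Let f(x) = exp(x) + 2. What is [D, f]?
e^{x}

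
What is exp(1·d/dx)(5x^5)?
5 x^{5} + 25 x^{4} + 50 x^{3} + 50 x^{2} + 25 x + 5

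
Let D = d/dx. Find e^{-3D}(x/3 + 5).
\frac{x}{3} + 4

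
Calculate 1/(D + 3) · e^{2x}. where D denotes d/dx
\frac{e^{2 x}}{5}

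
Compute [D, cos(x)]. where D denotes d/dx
- \sin{\left(x \right)}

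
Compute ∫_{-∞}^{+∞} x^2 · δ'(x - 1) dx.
-2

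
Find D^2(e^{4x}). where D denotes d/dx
16 e^{4 x}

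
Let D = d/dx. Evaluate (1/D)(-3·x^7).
- \frac{3 x^{8}}{8}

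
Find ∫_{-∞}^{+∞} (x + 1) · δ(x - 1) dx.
2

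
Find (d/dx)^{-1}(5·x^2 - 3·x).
\frac{5 x^{3}}{3} - \frac{3 x^{2}}{2}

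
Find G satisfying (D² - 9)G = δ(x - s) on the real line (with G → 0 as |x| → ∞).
-\frac{e^{-3|x-s|}}{6}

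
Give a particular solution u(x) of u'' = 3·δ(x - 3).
\frac{3|x - 3|}{2}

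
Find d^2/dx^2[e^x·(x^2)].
\left(x^{2} + 4 x + 2\right) e^{x}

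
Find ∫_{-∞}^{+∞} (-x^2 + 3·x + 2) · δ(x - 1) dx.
4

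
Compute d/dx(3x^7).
21 x^{6}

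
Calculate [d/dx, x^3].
3 x^{2}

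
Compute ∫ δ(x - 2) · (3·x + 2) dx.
8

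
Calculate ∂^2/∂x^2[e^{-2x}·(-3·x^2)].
6 \left(- 2 x^{2} + 4 x - 1\right) e^{- 2 x}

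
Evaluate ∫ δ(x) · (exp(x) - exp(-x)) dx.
0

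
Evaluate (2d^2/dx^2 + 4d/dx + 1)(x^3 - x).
x^{3} + 12 x^{2} + 11 x - 4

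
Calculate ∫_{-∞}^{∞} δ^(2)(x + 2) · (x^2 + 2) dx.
2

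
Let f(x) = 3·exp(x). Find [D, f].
3 e^{x}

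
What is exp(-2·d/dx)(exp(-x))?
e^{2 - x}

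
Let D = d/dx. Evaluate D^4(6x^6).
2160 x^{2}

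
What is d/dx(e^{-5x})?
- 5 e^{- 5 x}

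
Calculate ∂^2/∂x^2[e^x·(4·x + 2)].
\left(4 x + 10\right) e^{x}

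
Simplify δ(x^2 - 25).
\frac{\delta(x + 5) + \delta(x - 5)}{10}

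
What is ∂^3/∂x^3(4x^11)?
3960 x^{8}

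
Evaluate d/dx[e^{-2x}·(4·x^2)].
8 x \left(1 - x\right) e^{- 2 x}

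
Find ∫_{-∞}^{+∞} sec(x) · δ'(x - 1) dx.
- \tan{\left(1 \right)} \sec{\left(1 \right)}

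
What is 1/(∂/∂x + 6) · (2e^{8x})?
\frac{e^{8 x}}{7}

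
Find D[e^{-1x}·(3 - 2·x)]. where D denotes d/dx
\left(2 x - 5\right) e^{- x}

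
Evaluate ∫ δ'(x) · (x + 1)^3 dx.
-3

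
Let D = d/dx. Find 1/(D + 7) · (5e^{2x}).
\frac{5 e^{2 x}}{9}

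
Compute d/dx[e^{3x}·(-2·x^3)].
6 x^{2} \left(- x - 1\right) e^{3 x}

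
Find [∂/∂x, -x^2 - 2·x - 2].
- 2 x - 2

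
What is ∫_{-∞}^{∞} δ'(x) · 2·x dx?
-2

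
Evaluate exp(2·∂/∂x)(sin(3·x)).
\sin{\left(3 x + 6 \right)}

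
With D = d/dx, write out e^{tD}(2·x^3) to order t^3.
2 t^{3} + 6 t^{2} x + 6 t x^{2} + 2 x^{3}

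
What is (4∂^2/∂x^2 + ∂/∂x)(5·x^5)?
25 x^{3} \left(x + 16\right)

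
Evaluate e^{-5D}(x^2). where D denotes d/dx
x^{2} - 10 x + 25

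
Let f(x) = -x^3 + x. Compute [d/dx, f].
1 - 3 x^{2}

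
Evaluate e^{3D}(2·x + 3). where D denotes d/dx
2 x + 9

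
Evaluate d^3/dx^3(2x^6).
240 x^{3}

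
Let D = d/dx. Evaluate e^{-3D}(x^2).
x^{2} - 6 x + 9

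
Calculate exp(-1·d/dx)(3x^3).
3 x^{3} - 9 x^{2} + 9 x - 3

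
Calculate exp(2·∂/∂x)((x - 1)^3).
x^{3} + 3 x^{2} + 3 x + 1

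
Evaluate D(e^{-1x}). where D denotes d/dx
- e^{- x}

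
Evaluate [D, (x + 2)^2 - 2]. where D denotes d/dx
2 x + 4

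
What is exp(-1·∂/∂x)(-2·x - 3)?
- 2 x - 1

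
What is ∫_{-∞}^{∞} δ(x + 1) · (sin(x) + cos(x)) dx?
- \sin{\left(1 \right)} + \cos{\left(1 \right)}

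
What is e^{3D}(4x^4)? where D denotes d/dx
4 x^{4} + 48 x^{3} + 216 x^{2} + 432 x + 324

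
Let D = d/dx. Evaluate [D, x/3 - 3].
\frac{1}{3}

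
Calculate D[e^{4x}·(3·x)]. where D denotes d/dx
\left(12 x + 3\right) e^{4 x}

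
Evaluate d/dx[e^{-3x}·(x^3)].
3 x^{2} \left(1 - x\right) e^{- 3 x}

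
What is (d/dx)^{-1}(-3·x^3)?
- \frac{3 x^{4}}{4}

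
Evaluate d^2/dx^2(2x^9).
144 x^{7}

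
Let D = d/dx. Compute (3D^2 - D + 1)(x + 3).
x + 2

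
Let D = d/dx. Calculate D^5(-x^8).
- 6720 x^{3}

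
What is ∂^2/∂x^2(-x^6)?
- 30 x^{4}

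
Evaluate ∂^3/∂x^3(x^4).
24 x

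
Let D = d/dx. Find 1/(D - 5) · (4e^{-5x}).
- \frac{2 e^{- 5 x}}{5}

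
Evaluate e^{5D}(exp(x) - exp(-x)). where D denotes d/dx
2 \sinh{\left(x + 5 \right)}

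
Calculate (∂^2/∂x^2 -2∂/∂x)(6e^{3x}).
18 e^{3 x}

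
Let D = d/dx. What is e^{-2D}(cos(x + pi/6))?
\cos{\left(x - 2 + \frac{\pi}{6} \right)}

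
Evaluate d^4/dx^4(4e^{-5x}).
2500 e^{- 5 x}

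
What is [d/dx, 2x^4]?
8 x^{3}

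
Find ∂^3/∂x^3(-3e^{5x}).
- 375 e^{5 x}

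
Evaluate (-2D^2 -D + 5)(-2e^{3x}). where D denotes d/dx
32 e^{3 x}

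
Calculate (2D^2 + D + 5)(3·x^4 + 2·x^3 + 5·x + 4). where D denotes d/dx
15 x^{4} + 22 x^{3} + 78 x^{2} + 49 x + 25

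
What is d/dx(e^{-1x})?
- e^{- x}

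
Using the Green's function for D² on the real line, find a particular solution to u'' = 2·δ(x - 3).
|x - 3|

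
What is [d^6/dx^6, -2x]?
-12\frac{d^{5}}{dx^{5}}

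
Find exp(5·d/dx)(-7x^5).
- 7 x^{5} - 175 x^{4} - 1750 x^{3} - 8750 x^{2} - 21875 x - 21875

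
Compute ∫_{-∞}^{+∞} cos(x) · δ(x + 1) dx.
\cos{\left(1 \right)}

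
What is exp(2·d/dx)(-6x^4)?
- 6 x^{4} - 48 x^{3} - 144 x^{2} - 192 x - 96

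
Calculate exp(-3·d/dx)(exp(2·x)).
e^{2 x - 6}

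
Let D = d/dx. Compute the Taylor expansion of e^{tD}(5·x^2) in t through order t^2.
5 t^{2} + 10 t x + 5 x^{2}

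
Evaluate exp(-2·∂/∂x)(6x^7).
6 x^{7} - 84 x^{6} + 504 x^{5} - 1680 x^{4} + 3360 x^{3} - 4032 x^{2} + 2688 x - 768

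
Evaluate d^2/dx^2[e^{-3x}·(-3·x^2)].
3 \left(- 9 x^{2} + 12 x - 2\right) e^{- 3 x}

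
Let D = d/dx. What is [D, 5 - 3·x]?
-3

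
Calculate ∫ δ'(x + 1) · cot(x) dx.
\frac{1}{\sin^{2}{\left(1 \right)}}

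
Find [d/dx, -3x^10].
- 30 x^{9}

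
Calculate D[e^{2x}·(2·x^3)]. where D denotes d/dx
x^{2} \left(4 x + 6\right) e^{2 x}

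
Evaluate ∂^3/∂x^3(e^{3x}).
27 e^{3 x}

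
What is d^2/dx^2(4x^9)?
288 x^{7}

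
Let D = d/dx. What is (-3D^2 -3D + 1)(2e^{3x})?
- 70 e^{3 x}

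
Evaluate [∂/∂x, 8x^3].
24 x^{2}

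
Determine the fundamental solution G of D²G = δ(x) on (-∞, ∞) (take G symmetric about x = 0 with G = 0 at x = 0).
\frac{|x|}{2}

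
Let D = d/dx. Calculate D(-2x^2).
- 4 x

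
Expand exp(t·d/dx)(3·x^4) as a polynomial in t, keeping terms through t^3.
3 x \left(4 t^{3} + 6 t^{2} x + 4 t x^{2} + x^{3}\right)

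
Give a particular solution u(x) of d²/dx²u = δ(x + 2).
\frac{|x + 2|}{2}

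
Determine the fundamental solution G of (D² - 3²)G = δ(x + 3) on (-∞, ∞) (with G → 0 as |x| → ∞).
-\frac{e^{-3|x + 3|}}{6}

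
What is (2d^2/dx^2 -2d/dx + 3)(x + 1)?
3 x + 1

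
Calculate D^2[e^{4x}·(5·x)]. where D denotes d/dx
\left(80 x + 40\right) e^{4 x}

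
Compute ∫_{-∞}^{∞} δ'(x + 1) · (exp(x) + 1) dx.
- \frac{1}{e}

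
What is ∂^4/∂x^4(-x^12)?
- 11880 x^{8}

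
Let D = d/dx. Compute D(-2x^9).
- 18 x^{8}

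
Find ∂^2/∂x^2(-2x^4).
- 24 x^{2}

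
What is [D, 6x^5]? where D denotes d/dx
30 x^{4}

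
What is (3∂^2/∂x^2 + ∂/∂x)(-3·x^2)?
- 6 x - 18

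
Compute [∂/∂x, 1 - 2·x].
-2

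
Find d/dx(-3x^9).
- 27 x^{8}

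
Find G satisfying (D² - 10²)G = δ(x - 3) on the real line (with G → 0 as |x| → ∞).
-\frac{e^{-10|x - 3|}}{20}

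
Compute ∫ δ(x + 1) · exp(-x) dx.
e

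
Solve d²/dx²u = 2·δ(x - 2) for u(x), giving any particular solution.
|x - 2|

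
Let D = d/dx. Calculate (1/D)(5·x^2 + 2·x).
\frac{5 x^{3}}{3} + x^{2}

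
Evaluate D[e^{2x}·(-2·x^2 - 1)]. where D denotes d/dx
\left(- 4 x^{2} - 4 x - 2\right) e^{2 x}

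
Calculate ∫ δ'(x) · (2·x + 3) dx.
-2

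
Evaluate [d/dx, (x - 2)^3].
3 \left(x - 2\right)^{2}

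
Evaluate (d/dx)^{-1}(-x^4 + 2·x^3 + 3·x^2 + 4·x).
- \frac{x^{5}}{5} + \frac{x^{4}}{2} + x^{3} + 2 x^{2}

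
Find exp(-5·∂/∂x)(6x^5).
6 x^{5} - 150 x^{4} + 1500 x^{3} - 7500 x^{2} + 18750 x - 18750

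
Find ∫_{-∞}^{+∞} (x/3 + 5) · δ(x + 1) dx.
\frac{14}{3}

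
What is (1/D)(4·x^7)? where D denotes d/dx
\frac{x^{8}}{2}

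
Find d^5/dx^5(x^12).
95040 x^{7}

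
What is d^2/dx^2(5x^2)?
10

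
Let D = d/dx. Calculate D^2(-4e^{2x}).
- 16 e^{2 x}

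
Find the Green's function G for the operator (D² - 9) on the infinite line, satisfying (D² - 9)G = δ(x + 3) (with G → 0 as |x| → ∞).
-\frac{e^{-3|x + 3|}}{6}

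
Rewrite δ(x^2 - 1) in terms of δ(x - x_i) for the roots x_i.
\frac{\delta(x - 1) + \delta(x + 1)}{2}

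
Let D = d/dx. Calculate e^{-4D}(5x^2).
5 x^{2} - 40 x + 80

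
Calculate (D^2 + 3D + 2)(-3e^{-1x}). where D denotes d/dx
0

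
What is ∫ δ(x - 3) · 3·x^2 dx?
27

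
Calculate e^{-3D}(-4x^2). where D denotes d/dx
- 4 x^{2} + 24 x - 36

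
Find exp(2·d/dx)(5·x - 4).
5 x + 6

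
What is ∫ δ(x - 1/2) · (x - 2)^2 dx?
\frac{9}{4}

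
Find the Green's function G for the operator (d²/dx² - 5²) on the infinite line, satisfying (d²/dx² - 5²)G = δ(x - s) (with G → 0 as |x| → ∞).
-\frac{e^{-5|x-s|}}{10}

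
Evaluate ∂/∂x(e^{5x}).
5 e^{5 x}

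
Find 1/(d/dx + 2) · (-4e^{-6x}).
e^{- 6 x}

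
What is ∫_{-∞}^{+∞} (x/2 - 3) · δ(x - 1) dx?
- \frac{5}{2}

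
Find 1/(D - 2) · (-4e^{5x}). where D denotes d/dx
- \frac{4 e^{5 x}}{3}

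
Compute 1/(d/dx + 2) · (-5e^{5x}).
- \frac{5 e^{5 x}}{7}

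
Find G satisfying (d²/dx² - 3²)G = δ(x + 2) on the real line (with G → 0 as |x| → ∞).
-\frac{e^{-3|x + 2|}}{6}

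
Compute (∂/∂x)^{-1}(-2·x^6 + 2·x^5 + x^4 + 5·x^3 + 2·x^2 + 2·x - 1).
- \frac{2 x^{7}}{7} + \frac{x^{6}}{3} + \frac{x^{5}}{5} + \frac{5 x^{4}}{4} + \frac{2 x^{3}}{3} + x^{2} - x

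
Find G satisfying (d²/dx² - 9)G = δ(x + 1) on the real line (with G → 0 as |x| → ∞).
-\frac{e^{-3|x + 1|}}{6}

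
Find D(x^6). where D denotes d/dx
6 x^{5}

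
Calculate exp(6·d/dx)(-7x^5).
- 7 x^{5} - 210 x^{4} - 2520 x^{3} - 15120 x^{2} - 45360 x - 54432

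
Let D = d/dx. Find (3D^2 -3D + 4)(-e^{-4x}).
- 64 e^{- 4 x}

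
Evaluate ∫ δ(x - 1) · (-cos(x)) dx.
- \cos{\left(1 \right)}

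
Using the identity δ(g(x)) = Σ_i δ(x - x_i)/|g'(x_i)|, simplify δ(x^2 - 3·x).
\frac{\delta(x - 3) + \delta(x)}{3}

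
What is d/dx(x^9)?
9 x^{8}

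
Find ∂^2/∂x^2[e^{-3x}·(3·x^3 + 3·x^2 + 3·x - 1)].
3 \left(9 x^{3} - 9 x^{2} + 3 x - 7\right) e^{- 3 x}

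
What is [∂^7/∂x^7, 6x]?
42\frac{d^{6}}{dx^{6}}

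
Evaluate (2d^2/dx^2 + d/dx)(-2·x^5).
10 x^{3} \left(- x - 8\right)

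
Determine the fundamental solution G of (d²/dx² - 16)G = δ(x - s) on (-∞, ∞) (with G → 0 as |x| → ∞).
-\frac{e^{-4|x-s|}}{8}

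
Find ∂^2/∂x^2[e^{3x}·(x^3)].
3 x \left(3 x^{2} + 6 x + 2\right) e^{3 x}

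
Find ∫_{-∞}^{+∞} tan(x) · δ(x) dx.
0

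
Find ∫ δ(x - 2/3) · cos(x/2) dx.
\cos{\left(\frac{1}{3} \right)}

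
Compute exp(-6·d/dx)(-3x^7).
- 3 x^{7} + 126 x^{6} - 2268 x^{5} + 22680 x^{4} - 136080 x^{3} + 489888 x^{2} - 979776 x + 839808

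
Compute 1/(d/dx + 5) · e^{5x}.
\frac{e^{5 x}}{10}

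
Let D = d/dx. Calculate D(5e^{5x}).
25 e^{5 x}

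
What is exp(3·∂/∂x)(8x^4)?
8 x^{4} + 96 x^{3} + 432 x^{2} + 864 x + 648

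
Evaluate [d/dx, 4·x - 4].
4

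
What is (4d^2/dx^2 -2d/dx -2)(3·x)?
- 6 x - 6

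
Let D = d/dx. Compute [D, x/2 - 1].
\frac{1}{2}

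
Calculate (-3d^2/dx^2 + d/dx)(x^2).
2 x - 6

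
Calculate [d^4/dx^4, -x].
-4\frac{d^{3}}{dx^{3}}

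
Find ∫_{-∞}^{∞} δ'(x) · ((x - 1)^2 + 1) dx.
2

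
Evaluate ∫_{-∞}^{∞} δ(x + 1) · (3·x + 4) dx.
1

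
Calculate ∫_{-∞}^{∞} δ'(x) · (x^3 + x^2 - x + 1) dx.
1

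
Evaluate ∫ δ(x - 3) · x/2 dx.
\frac{3}{2}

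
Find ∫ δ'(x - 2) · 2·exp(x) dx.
- 2 e^{2}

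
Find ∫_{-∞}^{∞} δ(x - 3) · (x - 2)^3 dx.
1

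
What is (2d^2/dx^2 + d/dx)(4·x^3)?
12 x \left(x + 4\right)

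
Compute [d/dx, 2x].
2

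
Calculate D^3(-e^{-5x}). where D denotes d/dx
125 e^{- 5 x}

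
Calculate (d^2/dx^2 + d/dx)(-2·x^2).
- 4 x - 4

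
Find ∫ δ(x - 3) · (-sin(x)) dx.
- \sin{\left(3 \right)}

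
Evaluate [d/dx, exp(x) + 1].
e^{x}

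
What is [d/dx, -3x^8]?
- 24 x^{7}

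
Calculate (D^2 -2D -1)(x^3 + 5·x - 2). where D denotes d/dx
- x^{3} - 6 x^{2} + x - 8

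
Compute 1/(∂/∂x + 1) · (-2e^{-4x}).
\frac{2 e^{- 4 x}}{3}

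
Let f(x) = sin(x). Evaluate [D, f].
\cos{\left(x \right)}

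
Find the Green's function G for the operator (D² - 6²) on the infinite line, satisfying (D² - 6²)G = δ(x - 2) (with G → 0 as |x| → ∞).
-\frac{e^{-6|x - 2|}}{12}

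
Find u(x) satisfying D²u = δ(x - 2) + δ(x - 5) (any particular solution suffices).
\frac{|x - 2|}{2} + \frac{|x - 5|}{2}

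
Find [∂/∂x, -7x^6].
- 42 x^{5}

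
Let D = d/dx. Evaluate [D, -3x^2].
- 6 x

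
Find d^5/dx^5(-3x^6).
- 2160 x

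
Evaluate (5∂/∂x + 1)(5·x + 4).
5 x + 29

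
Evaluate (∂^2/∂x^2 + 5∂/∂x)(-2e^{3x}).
- 48 e^{3 x}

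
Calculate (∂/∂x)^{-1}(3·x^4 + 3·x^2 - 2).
\frac{3 x^{5}}{5} + x^{3} - 2 x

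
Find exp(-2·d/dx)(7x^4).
7 x^{4} - 56 x^{3} + 168 x^{2} - 224 x + 112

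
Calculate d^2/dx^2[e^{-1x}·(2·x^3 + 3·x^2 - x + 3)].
\left(2 x^{3} - 9 x^{2} - x + 11\right) e^{- x}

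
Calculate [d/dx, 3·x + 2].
3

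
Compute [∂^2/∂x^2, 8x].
16\frac{d}{dx}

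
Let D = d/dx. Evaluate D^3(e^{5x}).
125 e^{5 x}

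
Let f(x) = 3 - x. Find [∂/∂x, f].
-1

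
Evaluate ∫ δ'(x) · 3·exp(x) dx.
-3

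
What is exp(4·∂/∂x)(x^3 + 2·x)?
x^{3} + 12 x^{2} + 50 x + 72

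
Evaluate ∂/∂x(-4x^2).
- 8 x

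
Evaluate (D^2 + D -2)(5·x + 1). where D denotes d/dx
3 - 10 x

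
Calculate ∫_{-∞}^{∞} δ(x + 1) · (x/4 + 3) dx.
\frac{11}{4}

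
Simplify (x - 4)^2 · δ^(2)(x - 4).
2\delta(x - 4)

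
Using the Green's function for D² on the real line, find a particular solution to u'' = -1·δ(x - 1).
-\frac{|x - 1|}{2}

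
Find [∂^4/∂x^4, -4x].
-16\frac{d^{3}}{dx^{3}}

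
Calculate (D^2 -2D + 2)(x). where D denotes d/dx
2 x - 2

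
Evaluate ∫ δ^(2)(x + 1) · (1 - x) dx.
0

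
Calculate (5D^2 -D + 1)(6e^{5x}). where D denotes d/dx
726 e^{5 x}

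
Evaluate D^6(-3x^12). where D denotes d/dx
- 1995840 x^{6}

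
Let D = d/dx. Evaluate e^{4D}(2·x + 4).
2 x + 12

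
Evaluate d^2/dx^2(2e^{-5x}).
50 e^{- 5 x}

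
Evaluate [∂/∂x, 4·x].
4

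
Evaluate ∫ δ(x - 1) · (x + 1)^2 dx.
4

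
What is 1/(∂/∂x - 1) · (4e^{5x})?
e^{5 x}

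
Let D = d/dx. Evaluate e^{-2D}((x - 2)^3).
x^{3} - 12 x^{2} + 48 x - 64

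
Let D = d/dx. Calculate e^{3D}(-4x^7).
- 4 x^{7} - 84 x^{6} - 756 x^{5} - 3780 x^{4} - 11340 x^{3} - 20412 x^{2} - 20412 x - 8748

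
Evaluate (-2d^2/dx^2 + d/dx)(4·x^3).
12 x \left(x - 4\right)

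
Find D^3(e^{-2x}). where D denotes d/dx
- 8 e^{- 2 x}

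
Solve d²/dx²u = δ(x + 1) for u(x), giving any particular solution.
\frac{|x + 1|}{2}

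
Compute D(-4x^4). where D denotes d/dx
- 16 x^{3}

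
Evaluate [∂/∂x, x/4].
\frac{1}{4}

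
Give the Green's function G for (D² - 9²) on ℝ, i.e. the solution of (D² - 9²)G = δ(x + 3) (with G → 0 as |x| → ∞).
-\frac{e^{-9|x + 3|}}{18}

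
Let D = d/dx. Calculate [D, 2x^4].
8 x^{3}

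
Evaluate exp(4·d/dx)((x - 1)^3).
x^{3} + 9 x^{2} + 27 x + 27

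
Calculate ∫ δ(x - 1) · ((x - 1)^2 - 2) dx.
-2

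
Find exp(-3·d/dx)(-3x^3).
- 3 x^{3} + 27 x^{2} - 81 x + 81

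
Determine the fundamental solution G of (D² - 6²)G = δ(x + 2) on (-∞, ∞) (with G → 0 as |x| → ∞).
-\frac{e^{-6|x + 2|}}{12}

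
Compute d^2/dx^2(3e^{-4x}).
48 e^{- 4 x}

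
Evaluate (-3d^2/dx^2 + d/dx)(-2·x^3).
6 x \left(6 - x\right)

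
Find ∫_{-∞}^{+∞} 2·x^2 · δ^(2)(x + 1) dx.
4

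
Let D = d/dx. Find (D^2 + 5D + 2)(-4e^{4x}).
- 152 e^{4 x}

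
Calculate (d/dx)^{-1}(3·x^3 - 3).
\frac{3 x^{4}}{4} - 3 x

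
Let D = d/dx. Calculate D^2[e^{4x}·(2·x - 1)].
32 x e^{4 x}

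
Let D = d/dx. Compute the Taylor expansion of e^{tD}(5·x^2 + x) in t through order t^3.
5 t^{2} + t \left(10 x + 1\right) + 5 x^{2} + x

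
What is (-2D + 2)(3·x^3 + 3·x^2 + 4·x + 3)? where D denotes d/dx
6 x^{3} - 12 x^{2} - 4 x - 2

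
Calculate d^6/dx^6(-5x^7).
- 25200 x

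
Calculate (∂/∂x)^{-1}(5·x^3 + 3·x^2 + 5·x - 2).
\frac{5 x^{4}}{4} + x^{3} + \frac{5 x^{2}}{2} - 2 x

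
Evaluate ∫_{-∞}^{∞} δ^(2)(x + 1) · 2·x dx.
0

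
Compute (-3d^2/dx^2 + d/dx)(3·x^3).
9 x \left(x - 6\right)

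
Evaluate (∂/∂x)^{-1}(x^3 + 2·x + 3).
\frac{x^{4}}{4} + x^{2} + 3 x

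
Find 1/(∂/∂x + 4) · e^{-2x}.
\frac{e^{- 2 x}}{2}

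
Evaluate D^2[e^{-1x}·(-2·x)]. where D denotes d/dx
2 \left(2 - x\right) e^{- x}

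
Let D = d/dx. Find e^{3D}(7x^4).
7 x^{4} + 84 x^{3} + 378 x^{2} + 756 x + 567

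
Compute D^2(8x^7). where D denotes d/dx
336 x^{5}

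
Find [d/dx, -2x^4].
- 8 x^{3}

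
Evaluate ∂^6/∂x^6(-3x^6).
-2160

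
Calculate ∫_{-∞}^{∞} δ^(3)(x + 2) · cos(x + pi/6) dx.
- \cos{\left(\frac{\pi}{3} + 2 \right)}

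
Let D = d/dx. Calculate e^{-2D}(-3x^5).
- 3 x^{5} + 30 x^{4} - 120 x^{3} + 240 x^{2} - 240 x + 96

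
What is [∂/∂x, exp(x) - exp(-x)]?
2 \cosh{\left(x \right)}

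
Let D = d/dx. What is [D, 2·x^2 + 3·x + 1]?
4 x + 3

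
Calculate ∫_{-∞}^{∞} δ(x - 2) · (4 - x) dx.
2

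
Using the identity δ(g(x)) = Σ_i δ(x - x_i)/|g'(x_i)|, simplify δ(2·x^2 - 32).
\frac{\delta(x - 4) + \delta(x + 4)}{16}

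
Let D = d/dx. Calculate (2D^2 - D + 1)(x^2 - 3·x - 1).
x^{2} - 5 x + 6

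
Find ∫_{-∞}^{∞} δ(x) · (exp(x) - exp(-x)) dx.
0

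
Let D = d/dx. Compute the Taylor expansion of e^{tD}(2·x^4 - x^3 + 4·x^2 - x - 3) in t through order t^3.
t^{3} \left(8 x - 1\right) + t^{2} \left(12 x^{2} - 3 x + 4\right) + t \left(8 x^{3} - 3 x^{2} + 8 x - 1\right) + 2 x^{4} - x^{3} + 4 x^{2} - x - 3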